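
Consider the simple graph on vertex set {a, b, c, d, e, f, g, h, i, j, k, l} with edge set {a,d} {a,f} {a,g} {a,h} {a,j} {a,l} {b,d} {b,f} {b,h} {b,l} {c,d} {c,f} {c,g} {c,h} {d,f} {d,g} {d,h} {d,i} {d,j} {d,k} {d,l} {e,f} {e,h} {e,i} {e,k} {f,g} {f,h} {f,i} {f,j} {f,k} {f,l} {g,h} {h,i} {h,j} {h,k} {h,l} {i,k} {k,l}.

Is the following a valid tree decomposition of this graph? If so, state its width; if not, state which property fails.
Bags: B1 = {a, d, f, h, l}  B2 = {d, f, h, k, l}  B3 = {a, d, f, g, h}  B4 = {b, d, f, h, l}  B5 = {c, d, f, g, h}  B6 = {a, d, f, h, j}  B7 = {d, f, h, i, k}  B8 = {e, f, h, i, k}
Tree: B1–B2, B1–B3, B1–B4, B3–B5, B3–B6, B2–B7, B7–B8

Yes; width 4.

Checking the three conditions: (i) the bags cover all of {a, b, c, d, e, f, g, h, i, j, k, l}; (ii) for each edge, some bag contains both endpoints; (iii) the bags containing any fixed vertex form a subtree. All hold, so the decomposition is valid with width 5 − 1 = 4.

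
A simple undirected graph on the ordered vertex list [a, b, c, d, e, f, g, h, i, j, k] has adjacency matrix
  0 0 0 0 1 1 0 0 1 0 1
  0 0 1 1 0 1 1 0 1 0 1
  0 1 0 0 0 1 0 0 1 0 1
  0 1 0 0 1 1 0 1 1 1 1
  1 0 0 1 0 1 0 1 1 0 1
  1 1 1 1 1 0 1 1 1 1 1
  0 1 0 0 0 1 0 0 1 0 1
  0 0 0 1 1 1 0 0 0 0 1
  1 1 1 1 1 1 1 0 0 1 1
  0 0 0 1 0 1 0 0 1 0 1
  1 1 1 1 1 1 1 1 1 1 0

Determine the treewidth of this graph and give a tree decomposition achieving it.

Treewidth 4.
One optimal decomposition is:
Bags: B1 = {d, e, f, i, k}  B2 = {b, d, f, i, k}  B3 = {b, f, g, i, k}  B4 = {a, e, f, i, k}  B5 = {d, f, i, j, k}  B6 = {d, e, f, h, k}  B7 = {b, c, f, i, k}
Tree: B1–B2, B2–B3, B1–B4, B1–B5, B1–B6, B2–B7

Each bag holds 5 vertices, so the decomposition has width 4, which upper-bounds the treewidth. For the lower bound, the 5 vertices {d, e, f, h, k} are pairwise adjacent, and any tree decomposition puts a clique entirely inside one bag — forcing width ≥ 4. Hence tw(G) = 4 exactly.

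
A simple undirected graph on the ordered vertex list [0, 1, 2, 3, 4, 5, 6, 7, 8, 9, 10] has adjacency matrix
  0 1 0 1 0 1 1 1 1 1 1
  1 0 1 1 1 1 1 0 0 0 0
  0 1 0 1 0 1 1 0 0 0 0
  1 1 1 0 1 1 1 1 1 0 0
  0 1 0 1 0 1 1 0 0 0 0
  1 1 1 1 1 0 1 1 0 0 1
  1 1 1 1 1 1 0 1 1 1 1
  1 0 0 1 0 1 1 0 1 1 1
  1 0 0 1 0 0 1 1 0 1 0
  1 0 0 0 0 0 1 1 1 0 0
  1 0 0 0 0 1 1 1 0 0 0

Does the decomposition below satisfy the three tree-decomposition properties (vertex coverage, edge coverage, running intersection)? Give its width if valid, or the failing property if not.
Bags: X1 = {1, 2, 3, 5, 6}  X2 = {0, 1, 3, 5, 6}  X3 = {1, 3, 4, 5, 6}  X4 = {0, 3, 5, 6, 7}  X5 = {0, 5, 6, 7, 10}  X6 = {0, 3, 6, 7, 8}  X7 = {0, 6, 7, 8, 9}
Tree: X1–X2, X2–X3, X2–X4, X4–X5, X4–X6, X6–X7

Vertex coverage: the bags together contain {0, 1, 2, 3, 4, 5, 6, 7, 8, 9, 10}, the full vertex set. Edge coverage: each edge of G has both endpoints in at least one bag. Running intersection: for every vertex, the bags containing it form a connected subtree. All three properties hold, so this is a valid tree decomposition of width max|bag| − 1 = 4, and hence tw(G) ≤ 4.

Yes; width 4.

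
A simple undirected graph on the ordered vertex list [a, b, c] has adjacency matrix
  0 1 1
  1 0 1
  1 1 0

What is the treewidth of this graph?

2

A width-2 tree decomposition is:
Bags: B1 = {a, b, c}
Tree: (single bag)
A single bag containing all 3 vertices is trivially a valid decomposition of width 2. On the other hand G contains the 3-clique {a, b, c}. A clique must lie in a single bag of any decomposition, so no decomposition can have width below 2. Therefore the treewidth is 2.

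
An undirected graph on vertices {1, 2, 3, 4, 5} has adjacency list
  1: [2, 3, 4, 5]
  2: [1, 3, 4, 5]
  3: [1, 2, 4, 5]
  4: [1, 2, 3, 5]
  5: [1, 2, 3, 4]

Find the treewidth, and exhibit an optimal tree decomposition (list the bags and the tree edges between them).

Treewidth 4.
One optimal decomposition is:
Bags: B1 = {1, 2, 3, 4, 5}
Tree: (single bag)

A single bag containing all 5 vertices is trivially a valid decomposition of width 4. On the other hand G contains the 5-clique {1, 2, 3, 4, 5}. A clique must lie in a single bag of any decomposition, so no decomposition can have width below 4. Hence tw(G) = 4 exactly.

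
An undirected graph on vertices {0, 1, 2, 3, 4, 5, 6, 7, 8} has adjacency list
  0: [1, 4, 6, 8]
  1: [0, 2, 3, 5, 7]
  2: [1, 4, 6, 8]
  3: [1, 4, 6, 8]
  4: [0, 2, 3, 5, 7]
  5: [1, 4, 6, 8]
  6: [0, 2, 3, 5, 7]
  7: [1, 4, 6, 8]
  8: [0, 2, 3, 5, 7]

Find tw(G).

A width-4 tree decomposition is:
Bags: B1 = {1, 2, 4, 6, 8}  B2 = {1, 4, 5, 6, 8}  B3 = {1, 3, 4, 6, 8}  B4 = {0, 1, 4, 6, 8}  B5 = {1, 4, 6, 7, 8}
Tree: B1–B2, B2–B3, B3–B4, B4–B5
Each bag holds 5 vertices, so the decomposition has width 4, which upper-bounds the treewidth. For the lower bound: the 5 vertex sets {1,2}, {5,6}, {3,8}, {4}, {0} are disjoint, each induces a connected subgraph, and every pair is joined by at least one edge of G. Contracting each set to a single vertex therefore yields K_{5} as a minor, and since treewidth is minor-monotone, tw(G) ≥ tw(K_{5}) = 4. The upper and lower bounds meet at 4, so that is the treewidth.

4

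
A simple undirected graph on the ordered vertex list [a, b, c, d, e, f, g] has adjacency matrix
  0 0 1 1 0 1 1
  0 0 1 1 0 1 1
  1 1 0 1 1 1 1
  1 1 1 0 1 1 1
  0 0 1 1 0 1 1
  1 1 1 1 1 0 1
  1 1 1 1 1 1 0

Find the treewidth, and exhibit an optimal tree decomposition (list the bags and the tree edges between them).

The largest bag has 5 vertices, giving width 4; this decomposition certifies tw(G) ≤ 4. Conversely, {c, d, e, f, g} is a clique of size 5, and the vertices of any clique must share a bag in every tree decomposition; so some bag has ≥ 5 vertices and tw(G) ≥ 4. Combining the bounds, tw(G) = 4.

Treewidth 4.
One such decomposition:
Bags: B1 = {b, c, d, f, g}  B2 = {c, d, e, f, g}  B3 = {a, c, d, f, g}
Tree: B1–B2, B1–B3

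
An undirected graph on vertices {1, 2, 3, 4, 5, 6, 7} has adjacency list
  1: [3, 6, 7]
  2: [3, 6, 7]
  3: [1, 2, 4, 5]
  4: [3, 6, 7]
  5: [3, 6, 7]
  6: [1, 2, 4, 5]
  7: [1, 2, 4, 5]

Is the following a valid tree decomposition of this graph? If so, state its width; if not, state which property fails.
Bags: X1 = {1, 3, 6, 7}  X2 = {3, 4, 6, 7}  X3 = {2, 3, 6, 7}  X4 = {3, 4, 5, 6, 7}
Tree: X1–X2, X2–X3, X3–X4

No — bags containing vertex 4 are not connected in the tree.

A tree decomposition must satisfy three properties: every vertex lies in some bag; for every edge, both endpoints lie together in some bag; and for every vertex, the bags containing it form a connected subtree. Here bags containing vertex 4 are not connected in the tree, so the decomposition is invalid.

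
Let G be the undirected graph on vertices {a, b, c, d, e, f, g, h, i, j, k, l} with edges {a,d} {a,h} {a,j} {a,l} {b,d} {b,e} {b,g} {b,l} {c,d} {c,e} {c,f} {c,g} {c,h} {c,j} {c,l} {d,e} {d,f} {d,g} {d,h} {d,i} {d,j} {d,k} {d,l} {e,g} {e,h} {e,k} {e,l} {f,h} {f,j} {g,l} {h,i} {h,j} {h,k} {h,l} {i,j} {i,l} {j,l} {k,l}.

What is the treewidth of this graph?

A width-4 tree decomposition is:
Bags: B1 = {c, d, e, h, l}  B2 = {c, d, h, j, l}  B3 = {a, d, h, j, l}  B4 = {d, e, h, k, l}  B5 = {c, d, e, g, l}  B6 = {c, d, f, h, j}  B7 = {d, h, i, j, l}  B8 = {b, d, e, g, l}
Tree: B1–B2, B2–B3, B1–B4, B1–B5, B2–B6, B2–B7, B5–B8
Every bag has size at most 5, so the width is 5 − 1 = 4 and tw(G) ≤ 4. On the other hand G contains the 5-clique {c, d, f, h, j}. A clique must lie in a single bag of any decomposition, so no decomposition can have width below 4. Therefore the treewidth is 4.

4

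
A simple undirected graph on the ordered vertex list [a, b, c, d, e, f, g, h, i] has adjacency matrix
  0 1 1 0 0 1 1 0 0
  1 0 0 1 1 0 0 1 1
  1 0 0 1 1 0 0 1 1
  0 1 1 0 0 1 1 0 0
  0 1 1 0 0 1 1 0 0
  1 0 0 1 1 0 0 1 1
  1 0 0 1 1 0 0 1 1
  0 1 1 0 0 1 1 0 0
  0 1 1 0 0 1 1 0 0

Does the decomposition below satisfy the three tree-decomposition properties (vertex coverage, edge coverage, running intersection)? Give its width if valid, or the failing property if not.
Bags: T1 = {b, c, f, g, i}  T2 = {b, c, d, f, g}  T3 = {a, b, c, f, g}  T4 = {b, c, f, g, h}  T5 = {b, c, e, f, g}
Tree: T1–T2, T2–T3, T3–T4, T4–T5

Yes; width 4.

Vertex coverage: the bags together contain {a, b, c, d, e, f, g, h, i}, the full vertex set. Edge coverage: each edge of G has both endpoints in at least one bag. Running intersection: for every vertex, the bags containing it form a connected subtree. All three properties hold, so this is a valid tree decomposition of width max|bag| − 1 = 4, and hence tw(G) ≤ 4.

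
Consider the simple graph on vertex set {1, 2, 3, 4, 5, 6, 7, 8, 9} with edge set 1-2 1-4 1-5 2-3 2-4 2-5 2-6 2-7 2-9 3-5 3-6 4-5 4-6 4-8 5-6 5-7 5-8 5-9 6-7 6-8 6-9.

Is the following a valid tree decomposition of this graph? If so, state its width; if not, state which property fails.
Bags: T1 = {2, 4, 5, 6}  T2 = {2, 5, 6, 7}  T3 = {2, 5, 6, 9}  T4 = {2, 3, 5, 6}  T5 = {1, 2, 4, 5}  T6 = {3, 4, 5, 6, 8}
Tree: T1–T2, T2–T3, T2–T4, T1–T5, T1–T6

No — bags containing vertex 3 are not connected in the tree.

A tree decomposition must satisfy three properties: every vertex lies in some bag; for every edge, both endpoints lie together in some bag; and for every vertex, the bags containing it form a connected subtree. Here bags containing vertex 3 are not connected in the tree, so the decomposition is invalid.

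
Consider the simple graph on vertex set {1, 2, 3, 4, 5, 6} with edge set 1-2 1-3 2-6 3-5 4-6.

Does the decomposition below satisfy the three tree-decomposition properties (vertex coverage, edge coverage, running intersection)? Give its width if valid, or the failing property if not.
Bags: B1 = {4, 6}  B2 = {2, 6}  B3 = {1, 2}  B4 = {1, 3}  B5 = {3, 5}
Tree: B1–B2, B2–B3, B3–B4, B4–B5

Every vertex of G appears in some bag (union = {1, 2, 3, 4, 5, 6}); every edge is covered by a bag; and for each vertex v the set of bags containing v is connected in the bag tree. The decomposition is therefore valid. The largest bag has 2 vertices, so the width is 1.

Yes; width 1.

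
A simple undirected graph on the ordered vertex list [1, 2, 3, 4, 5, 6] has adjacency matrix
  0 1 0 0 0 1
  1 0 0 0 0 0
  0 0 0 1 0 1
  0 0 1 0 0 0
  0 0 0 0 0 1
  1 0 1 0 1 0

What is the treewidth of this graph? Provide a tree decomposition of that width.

Every bag has size at most 2, so the width is 2 − 1 = 1 and tw(G) ≤ 1. G has an edge, so its treewidth is at least 1. Hence tw(G) = 1 exactly.

Treewidth 1.
One optimal decomposition is:
Bags: B1 = {3, 6}  B2 = {1, 6}  B3 = {3, 4}  B4 = {5, 6}  B5 = {1, 2}
Tree: B1–B2, B1–B3, B1–B4, B2–B5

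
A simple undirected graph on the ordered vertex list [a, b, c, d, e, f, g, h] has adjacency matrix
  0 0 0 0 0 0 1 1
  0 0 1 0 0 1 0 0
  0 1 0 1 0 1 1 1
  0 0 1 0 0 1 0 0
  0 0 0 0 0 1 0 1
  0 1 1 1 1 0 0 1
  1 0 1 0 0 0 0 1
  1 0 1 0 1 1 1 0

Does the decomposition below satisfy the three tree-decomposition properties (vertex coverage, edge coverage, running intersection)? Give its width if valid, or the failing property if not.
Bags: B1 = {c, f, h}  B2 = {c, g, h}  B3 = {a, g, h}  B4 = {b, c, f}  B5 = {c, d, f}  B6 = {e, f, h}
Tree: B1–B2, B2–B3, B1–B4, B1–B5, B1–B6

Yes; width 2.

Checking the three conditions: (i) the bags cover all of {a, b, c, d, e, f, g, h}; (ii) for each edge, some bag contains both endpoints; (iii) the bags containing any fixed vertex form a subtree. All hold, so the decomposition is valid with width 3 − 1 = 2.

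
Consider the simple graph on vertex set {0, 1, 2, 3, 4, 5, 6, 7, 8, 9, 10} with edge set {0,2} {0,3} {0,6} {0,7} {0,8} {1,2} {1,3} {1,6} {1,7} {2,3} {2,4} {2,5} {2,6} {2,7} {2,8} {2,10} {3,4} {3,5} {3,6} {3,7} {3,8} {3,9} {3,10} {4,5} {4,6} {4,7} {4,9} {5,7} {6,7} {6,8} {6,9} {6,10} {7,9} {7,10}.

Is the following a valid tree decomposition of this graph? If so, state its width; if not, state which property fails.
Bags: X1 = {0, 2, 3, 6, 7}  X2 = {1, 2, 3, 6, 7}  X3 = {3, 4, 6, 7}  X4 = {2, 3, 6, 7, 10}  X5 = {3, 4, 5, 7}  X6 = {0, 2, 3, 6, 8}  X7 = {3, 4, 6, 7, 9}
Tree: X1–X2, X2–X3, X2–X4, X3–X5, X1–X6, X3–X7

A tree decomposition must satisfy three properties: every vertex lies in some bag; for every edge, both endpoints lie together in some bag; and for every vertex, the bags containing it form a connected subtree. Here edge (2,4) lies in no bag, so the decomposition is invalid.

No — edge (2,4) lies in no bag.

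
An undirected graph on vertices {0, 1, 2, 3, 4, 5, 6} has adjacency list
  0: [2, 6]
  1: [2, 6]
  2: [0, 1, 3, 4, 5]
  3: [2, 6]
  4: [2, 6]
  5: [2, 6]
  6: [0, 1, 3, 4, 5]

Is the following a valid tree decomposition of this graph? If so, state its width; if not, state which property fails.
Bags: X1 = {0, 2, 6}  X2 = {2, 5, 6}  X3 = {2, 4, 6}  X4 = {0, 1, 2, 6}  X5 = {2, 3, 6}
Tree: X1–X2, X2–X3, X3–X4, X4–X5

A tree decomposition must satisfy three properties: every vertex lies in some bag; for every edge, both endpoints lie together in some bag; and for every vertex, the bags containing it form a connected subtree. Here bags containing vertex 0 are not connected in the tree, so the decomposition is invalid.

No — bags containing vertex 0 are not connected in the tree.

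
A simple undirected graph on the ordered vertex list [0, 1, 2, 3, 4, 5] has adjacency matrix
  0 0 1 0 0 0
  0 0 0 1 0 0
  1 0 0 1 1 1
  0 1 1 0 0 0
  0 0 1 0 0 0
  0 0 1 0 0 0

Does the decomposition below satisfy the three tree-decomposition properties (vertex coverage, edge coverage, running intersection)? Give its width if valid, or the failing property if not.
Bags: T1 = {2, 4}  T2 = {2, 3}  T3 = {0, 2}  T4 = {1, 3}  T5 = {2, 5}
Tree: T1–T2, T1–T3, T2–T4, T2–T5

Yes; width 1.

Every vertex of G appears in some bag (union = {0, 1, 2, 3, 4, 5}); every edge is covered by a bag; and for each vertex v the set of bags containing v is connected in the bag tree. The decomposition is therefore valid. The largest bag has 2 vertices, so the width is 1.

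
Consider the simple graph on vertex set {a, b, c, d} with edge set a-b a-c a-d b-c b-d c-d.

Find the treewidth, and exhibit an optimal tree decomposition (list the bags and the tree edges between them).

With just one bag of size 4, the width is 4 − 1 = 3, so tw(G) ≤ 3. On the other hand G contains the 4-clique {a, b, c, d}. A clique must lie in a single bag of any decomposition, so no decomposition can have width below 3. Therefore the treewidth is 3.

Treewidth 3.
One such decomposition:
Bags: B1 = {a, b, c, d}
Tree: (single bag)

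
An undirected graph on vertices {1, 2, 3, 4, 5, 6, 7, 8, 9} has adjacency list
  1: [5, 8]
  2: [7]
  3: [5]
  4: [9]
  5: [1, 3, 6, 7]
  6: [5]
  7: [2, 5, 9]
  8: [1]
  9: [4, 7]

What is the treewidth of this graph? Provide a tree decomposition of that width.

Every bag has size at most 2, so the width is 2 − 1 = 1 and tw(G) ≤ 1. Since G has at least one edge (e.g. 5–7), it is not an edgeless graph, so tw(G) ≥ 1. The upper and lower bounds meet at 1, so that is the treewidth.

Treewidth 1.
Bags: B1 = {5, 7}  B2 = {2, 7}  B3 = {1, 5}  B4 = {3, 5}  B5 = {5, 6}  B6 = {7, 9}  B7 = {1, 8}  B8 = {4, 9}
Tree: B1–B2, B1–B3, B3–B4, B1–B5, B1–B6, B3–B7, B6–B8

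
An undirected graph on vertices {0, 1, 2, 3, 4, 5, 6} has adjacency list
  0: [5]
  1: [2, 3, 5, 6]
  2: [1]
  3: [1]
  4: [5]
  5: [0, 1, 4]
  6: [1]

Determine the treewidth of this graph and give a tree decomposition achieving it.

Treewidth 1.
One optimal decomposition is:
Bags: B1 = {1, 5}  B2 = {0, 5}  B3 = {1, 6}  B4 = {1, 2}  B5 = {1, 3}  B6 = {4, 5}
Tree: B1–B2, B1–B3, B1–B4, B4–B5, B1–B6

Each bag holds 2 vertices, so the decomposition has width 1, which upper-bounds the treewidth. Any graph with an edge has treewidth ≥ 1, and G has the edge 1–5. Hence tw(G) = 1 exactly.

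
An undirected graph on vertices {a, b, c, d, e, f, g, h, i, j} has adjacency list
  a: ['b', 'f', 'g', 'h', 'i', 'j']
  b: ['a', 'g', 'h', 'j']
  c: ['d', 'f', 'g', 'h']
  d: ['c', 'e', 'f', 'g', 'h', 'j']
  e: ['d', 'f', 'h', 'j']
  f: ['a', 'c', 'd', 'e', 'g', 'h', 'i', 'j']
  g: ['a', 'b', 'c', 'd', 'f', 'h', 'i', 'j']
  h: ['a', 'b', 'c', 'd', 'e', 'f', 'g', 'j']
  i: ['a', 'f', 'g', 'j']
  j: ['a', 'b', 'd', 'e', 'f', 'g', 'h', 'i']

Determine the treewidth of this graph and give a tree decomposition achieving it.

Treewidth 4.
One optimal decomposition is:
Bags: B1 = {a, f, g, h, j}  B2 = {a, b, g, h, j}  B3 = {d, f, g, h, j}  B4 = {c, d, f, g, h}  B5 = {d, e, f, h, j}  B6 = {a, f, g, i, j}
Tree: B1–B2, B1–B3, B3–B4, B3–B5, B1–B6

Every bag has size at most 5, so the width is 5 − 1 = 4 and tw(G) ≤ 4. Conversely, {d, f, g, h, j} is a clique of size 5, and the vertices of any clique must share a bag in every tree decomposition; so some bag has ≥ 5 vertices and tw(G) ≥ 4. Therefore the treewidth is 4.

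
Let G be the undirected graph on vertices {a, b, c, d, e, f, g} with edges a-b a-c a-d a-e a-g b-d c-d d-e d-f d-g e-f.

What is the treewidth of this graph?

2

A width-2 tree decomposition is:
Bags: B1 = {a, d, e}  B2 = {a, c, d}  B3 = {a, d, g}  B4 = {a, b, d}  B5 = {d, e, f}
Tree: B1–B2, B1–B3, B1–B4, B1–B5
Every bag has size at most 3, so the width is 3 − 1 = 2 and tw(G) ≤ 2. Conversely, {a, d, g} is a clique of size 3, and the vertices of any clique must share a bag in every tree decomposition; so some bag has ≥ 3 vertices and tw(G) ≥ 2. Therefore the treewidth is 2.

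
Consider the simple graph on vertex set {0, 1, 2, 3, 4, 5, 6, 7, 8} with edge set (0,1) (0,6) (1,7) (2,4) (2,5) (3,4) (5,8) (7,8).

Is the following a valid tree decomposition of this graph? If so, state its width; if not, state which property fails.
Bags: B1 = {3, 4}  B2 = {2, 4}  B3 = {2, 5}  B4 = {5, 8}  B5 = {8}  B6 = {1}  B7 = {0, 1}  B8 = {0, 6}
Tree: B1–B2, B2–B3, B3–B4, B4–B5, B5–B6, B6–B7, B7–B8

No — vertex 7 appears in no bag.

A tree decomposition must satisfy three properties: every vertex lies in some bag; for every edge, both endpoints lie together in some bag; and for every vertex, the bags containing it form a connected subtree. Here vertex 7 appears in no bag, so the decomposition is invalid.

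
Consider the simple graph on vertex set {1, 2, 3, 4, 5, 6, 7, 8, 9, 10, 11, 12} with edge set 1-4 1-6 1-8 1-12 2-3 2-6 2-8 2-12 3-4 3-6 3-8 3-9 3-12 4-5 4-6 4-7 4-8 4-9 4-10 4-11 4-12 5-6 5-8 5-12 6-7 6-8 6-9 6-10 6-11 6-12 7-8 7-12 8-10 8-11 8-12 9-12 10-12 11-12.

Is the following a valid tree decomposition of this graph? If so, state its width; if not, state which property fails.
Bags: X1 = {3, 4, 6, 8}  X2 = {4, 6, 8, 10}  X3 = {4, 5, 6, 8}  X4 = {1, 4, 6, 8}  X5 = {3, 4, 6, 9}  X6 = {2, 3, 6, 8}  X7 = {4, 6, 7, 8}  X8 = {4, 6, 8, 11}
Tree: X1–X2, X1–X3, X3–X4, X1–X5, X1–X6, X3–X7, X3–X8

No — vertex 12 appears in no bag.

A tree decomposition must satisfy three properties: every vertex lies in some bag; for every edge, both endpoints lie together in some bag; and for every vertex, the bags containing it form a connected subtree. Here vertex 12 appears in no bag, so the decomposition is invalid.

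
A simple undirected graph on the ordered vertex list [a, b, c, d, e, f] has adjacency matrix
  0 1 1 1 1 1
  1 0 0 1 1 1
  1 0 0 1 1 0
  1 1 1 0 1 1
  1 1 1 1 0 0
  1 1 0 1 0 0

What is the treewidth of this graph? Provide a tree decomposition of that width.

The largest bag has 4 vertices, giving width 3; this decomposition certifies tw(G) ≤ 3. On the other hand G contains the 4-clique {a, c, d, e}. A clique must lie in a single bag of any decomposition, so no decomposition can have width below 3. Therefore the treewidth is 3.

Treewidth 3.
Bags: B1 = {a, b, d, e}  B2 = {a, b, d, f}  B3 = {a, c, d, e}
Tree: B1–B2, B1–B3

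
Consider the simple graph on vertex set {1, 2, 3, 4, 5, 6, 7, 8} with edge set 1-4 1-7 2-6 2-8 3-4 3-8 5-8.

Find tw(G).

1

A width-1 tree decomposition is:
Bags: B1 = {3, 8}  B2 = {3, 4}  B3 = {1, 4}  B4 = {2, 8}  B5 = {1, 7}  B6 = {5, 8}  B7 = {2, 6}
Tree: B1–B2, B2–B3, B1–B4, B3–B5, B4–B6, B4–B7
Every bag has size at most 2, so the width is 2 − 1 = 1 and tw(G) ≤ 1. G has an edge, so its treewidth is at least 1. Combining the bounds, tw(G) = 1.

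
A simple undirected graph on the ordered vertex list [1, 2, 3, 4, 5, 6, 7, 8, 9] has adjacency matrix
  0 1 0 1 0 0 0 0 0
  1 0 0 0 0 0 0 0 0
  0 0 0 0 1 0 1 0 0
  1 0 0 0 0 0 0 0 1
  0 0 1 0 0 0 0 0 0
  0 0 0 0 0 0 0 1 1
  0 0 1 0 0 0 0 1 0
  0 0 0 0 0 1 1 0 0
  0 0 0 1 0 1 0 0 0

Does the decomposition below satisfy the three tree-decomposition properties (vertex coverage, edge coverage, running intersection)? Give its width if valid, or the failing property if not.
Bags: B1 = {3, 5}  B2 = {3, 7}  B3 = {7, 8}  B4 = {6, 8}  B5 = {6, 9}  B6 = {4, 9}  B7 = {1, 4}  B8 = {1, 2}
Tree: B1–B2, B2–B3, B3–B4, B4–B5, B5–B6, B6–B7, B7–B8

Checking the three conditions: (i) the bags cover all of {1, 2, 3, 4, 5, 6, 7, 8, 9}; (ii) for each edge, some bag contains both endpoints; (iii) the bags containing any fixed vertex form a subtree. All hold, so the decomposition is valid with width 2 − 1 = 1.

Yes; width 1.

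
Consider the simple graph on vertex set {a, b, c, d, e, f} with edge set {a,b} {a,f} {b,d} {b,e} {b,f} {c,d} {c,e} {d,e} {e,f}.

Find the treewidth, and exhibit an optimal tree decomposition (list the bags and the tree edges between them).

Treewidth 2.
Bags: B1 = {b, d, e}  B2 = {b, e, f}  B3 = {c, d, e}  B4 = {a, b, f}
Tree: B1–B2, B1–B3, B2–B4

The largest bag has 3 vertices, giving width 2; this decomposition certifies tw(G) ≤ 2. For the lower bound, the 3 vertices {c, d, e} are pairwise adjacent, and any tree decomposition puts a clique entirely inside one bag — forcing width ≥ 2. Therefore the treewidth is 2.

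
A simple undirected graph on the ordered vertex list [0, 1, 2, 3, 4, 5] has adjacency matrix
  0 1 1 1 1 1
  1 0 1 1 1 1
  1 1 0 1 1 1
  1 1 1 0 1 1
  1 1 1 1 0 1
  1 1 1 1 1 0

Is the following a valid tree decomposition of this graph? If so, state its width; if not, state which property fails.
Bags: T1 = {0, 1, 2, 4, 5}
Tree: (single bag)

A tree decomposition must satisfy three properties: every vertex lies in some bag; for every edge, both endpoints lie together in some bag; and for every vertex, the bags containing it form a connected subtree. Here vertex 3 appears in no bag, so the decomposition is invalid.

No — vertex 3 appears in no bag.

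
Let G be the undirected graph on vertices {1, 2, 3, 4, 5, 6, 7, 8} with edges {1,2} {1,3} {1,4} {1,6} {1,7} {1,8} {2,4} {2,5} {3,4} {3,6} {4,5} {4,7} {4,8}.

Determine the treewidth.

A width-2 tree decomposition is:
Bags: B1 = {1, 4, 8}  B2 = {1, 4, 7}  B3 = {1, 2, 4}  B4 = {2, 4, 5}  B5 = {1, 3, 4}  B6 = {1, 3, 6}
Tree: B1–B2, B1–B3, B3–B4, B3–B5, B5–B6
Each bag holds 3 vertices, so the decomposition has width 2, which upper-bounds the treewidth. For the lower bound, the 3 vertices {1, 4, 8} are pairwise adjacent, and any tree decomposition puts a clique entirely inside one bag — forcing width ≥ 2. Combining the bounds, tw(G) = 2.

2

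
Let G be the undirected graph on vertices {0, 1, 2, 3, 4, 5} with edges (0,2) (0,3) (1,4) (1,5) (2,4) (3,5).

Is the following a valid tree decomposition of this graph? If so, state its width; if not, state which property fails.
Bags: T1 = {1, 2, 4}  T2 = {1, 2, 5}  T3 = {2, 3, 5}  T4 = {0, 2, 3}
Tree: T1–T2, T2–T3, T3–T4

Checking the three conditions: (i) the bags cover all of {0, 1, 2, 3, 4, 5}; (ii) for each edge, some bag contains both endpoints; (iii) the bags containing any fixed vertex form a subtree. All hold, so the decomposition is valid with width 3 − 1 = 2.

Yes; width 2.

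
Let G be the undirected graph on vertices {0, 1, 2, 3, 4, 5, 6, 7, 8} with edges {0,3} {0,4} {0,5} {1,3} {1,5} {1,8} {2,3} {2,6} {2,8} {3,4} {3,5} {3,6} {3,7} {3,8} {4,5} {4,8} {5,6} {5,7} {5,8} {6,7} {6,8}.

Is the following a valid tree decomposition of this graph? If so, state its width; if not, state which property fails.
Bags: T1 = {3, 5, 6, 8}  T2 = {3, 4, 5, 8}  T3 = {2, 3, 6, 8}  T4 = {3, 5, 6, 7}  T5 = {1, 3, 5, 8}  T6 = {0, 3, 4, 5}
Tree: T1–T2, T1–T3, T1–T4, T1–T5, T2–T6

Every vertex of G appears in some bag (union = {0, 1, 2, 3, 4, 5, 6, 7, 8}); every edge is covered by a bag; and for each vertex v the set of bags containing v is connected in the bag tree. The decomposition is therefore valid. The largest bag has 4 vertices, so the width is 3.

Yes; width 3.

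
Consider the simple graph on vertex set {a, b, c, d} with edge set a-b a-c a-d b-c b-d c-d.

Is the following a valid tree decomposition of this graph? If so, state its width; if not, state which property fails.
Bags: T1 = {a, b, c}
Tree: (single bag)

A tree decomposition must satisfy three properties: every vertex lies in some bag; for every edge, both endpoints lie together in some bag; and for every vertex, the bags containing it form a connected subtree. Here vertex d appears in no bag, so the decomposition is invalid.

No — vertex d appears in no bag.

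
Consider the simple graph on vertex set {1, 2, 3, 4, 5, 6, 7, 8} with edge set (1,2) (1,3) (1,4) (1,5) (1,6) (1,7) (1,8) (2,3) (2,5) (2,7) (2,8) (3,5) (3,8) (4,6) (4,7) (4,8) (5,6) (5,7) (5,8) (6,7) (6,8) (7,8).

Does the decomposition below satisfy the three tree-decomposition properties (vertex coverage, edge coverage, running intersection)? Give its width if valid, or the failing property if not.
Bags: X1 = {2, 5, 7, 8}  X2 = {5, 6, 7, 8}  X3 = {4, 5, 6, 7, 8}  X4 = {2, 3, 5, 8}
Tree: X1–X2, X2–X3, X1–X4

A tree decomposition must satisfy three properties: every vertex lies in some bag; for every edge, both endpoints lie together in some bag; and for every vertex, the bags containing it form a connected subtree. Here vertex 1 appears in no bag, so the decomposition is invalid.

No — vertex 1 appears in no bag.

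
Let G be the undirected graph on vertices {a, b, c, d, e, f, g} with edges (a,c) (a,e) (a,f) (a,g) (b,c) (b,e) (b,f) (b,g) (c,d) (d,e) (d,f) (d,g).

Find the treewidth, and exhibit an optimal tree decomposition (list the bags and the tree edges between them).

The largest bag has 4 vertices, giving width 3; this decomposition certifies tw(G) ≤ 3. For the lower bound: the 4 vertex sets {b,g}, {a,c}, {d}, {f} are disjoint, each induces a connected subgraph, and every pair is joined by at least one edge of G. Contracting each set to a single vertex therefore yields K_{4} as a minor, and since treewidth is minor-monotone, tw(G) ≥ tw(K_{4}) = 3. Hence tw(G) = 3 exactly.

Treewidth 3.
One such decomposition:
Bags: B1 = {a, b, d, g}  B2 = {a, b, c, d}  B3 = {a, b, d, f}  B4 = {a, b, d, e}
Tree: B1–B2, B2–B3, B3–B4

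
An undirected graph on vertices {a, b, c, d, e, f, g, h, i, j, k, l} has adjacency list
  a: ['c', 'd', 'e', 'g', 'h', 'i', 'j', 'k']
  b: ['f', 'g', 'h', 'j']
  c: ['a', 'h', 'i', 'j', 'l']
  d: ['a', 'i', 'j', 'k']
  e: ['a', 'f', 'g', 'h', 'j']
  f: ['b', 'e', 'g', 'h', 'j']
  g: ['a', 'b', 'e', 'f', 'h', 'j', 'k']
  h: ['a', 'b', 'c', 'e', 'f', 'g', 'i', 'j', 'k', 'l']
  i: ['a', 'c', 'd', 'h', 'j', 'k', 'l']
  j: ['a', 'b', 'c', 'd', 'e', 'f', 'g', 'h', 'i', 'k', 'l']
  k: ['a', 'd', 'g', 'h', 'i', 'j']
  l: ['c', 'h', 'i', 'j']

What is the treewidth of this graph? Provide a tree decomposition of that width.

The largest bag has 5 vertices, giving width 4; this decomposition certifies tw(G) ≤ 4. On the other hand G contains the 5-clique {a, d, i, j, k}. A clique must lie in a single bag of any decomposition, so no decomposition can have width below 4. The upper and lower bounds meet at 4, so that is the treewidth.

Treewidth 4.
One optimal decomposition is:
Bags: B1 = {a, g, h, j, k}  B2 = {a, e, g, h, j}  B3 = {a, h, i, j, k}  B4 = {e, f, g, h, j}  B5 = {b, f, g, h, j}  B6 = {a, c, h, i, j}  B7 = {c, h, i, j, l}  B8 = {a, d, i, j, k}
Tree: B1–B2, B1–B3, B2–B4, B4–B5, B3–B6, B6–B7, B3–B8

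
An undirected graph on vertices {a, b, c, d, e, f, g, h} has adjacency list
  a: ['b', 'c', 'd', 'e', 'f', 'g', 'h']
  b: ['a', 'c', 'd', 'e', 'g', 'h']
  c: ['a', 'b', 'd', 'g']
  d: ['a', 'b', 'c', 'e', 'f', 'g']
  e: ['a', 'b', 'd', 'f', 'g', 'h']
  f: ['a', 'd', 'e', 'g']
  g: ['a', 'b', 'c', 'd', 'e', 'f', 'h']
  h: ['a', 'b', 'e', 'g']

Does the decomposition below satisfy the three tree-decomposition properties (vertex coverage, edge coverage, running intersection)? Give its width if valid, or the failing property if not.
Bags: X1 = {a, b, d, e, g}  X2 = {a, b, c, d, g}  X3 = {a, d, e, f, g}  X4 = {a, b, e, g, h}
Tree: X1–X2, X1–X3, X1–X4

Vertex coverage: the bags together contain {a, b, c, d, e, f, g, h}, the full vertex set. Edge coverage: each edge of G has both endpoints in at least one bag. Running intersection: for every vertex, the bags containing it form a connected subtree. All three properties hold, so this is a valid tree decomposition of width max|bag| − 1 = 4, and hence tw(G) ≤ 4.

Yes; width 4.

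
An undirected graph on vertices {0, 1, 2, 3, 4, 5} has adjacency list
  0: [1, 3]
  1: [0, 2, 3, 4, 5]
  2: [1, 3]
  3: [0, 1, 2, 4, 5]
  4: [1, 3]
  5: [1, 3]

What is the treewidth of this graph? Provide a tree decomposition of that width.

Each bag holds 3 vertices, so the decomposition has width 2, which upper-bounds the treewidth. Conversely, {0, 1, 3} is a clique of size 3, and the vertices of any clique must share a bag in every tree decomposition; so some bag has ≥ 3 vertices and tw(G) ≥ 2. Hence tw(G) = 2 exactly.

Treewidth 2.
Bags: B1 = {1, 3, 5}  B2 = {1, 2, 3}  B3 = {0, 1, 3}  B4 = {1, 3, 4}
Tree: B1–B2, B2–B3, B2–B4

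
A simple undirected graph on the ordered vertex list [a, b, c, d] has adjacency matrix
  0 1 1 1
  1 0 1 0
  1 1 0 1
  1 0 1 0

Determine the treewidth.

2

A width-2 tree decomposition is:
Bags: B1 = {a, c, d}  B2 = {a, b, c}
Tree: B1–B2
The largest bag has 3 vertices, giving width 2; this decomposition certifies tw(G) ≤ 2. On the other hand G contains the 3-clique {a, c, d}. A clique must lie in a single bag of any decomposition, so no decomposition can have width below 2. Therefore the treewidth is 2.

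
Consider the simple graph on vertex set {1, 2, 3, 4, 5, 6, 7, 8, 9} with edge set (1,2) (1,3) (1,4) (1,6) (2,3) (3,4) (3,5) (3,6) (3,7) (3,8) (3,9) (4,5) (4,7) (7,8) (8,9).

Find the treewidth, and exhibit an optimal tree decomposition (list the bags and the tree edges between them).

Treewidth 2.
Bags: B1 = {3, 4, 7}  B2 = {3, 4, 5}  B3 = {3, 7, 8}  B4 = {1, 3, 4}  B5 = {3, 8, 9}  B6 = {1, 2, 3}  B7 = {1, 3, 6}
Tree: B1–B2, B1–B3, B1–B4, B3–B5, B4–B6, B6–B7

Each bag holds 3 vertices, so the decomposition has width 2, which upper-bounds the treewidth. On the other hand G contains the 3-clique {1, 2, 3}. A clique must lie in a single bag of any decomposition, so no decomposition can have width below 2. Hence tw(G) = 2 exactly.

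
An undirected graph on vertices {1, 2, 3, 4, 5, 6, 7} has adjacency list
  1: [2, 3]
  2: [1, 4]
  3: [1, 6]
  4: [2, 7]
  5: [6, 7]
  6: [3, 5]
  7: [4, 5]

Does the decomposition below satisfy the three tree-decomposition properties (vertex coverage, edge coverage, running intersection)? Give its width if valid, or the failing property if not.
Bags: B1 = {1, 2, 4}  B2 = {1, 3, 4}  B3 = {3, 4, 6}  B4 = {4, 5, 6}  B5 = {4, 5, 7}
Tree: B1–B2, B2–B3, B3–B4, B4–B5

Yes; width 2.

Checking the three conditions: (i) the bags cover all of {1, 2, 3, 4, 5, 6, 7}; (ii) for each edge, some bag contains both endpoints; (iii) the bags containing any fixed vertex form a subtree. All hold, so the decomposition is valid with width 3 − 1 = 2.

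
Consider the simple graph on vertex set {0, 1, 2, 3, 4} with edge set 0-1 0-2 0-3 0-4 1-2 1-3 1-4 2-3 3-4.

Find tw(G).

A width-3 tree decomposition is:
Bags: B1 = {0, 1, 3, 4}  B2 = {0, 1, 2, 3}
Tree: B1–B2
Every bag has size at most 4, so the width is 4 − 1 = 3 and tw(G) ≤ 3. On the other hand G contains the 4-clique {0, 1, 2, 3}. A clique must lie in a single bag of any decomposition, so no decomposition can have width below 3. The upper and lower bounds meet at 3, so that is the treewidth.

3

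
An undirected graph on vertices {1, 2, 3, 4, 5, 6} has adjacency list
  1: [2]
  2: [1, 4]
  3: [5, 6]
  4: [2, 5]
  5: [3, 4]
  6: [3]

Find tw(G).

1

A width-1 tree decomposition is:
Bags: B1 = {3, 6}  B2 = {3, 5}  B3 = {4, 5}  B4 = {2, 4}  B5 = {1, 2}
Tree: B1–B2, B2–B3, B3–B4, B4–B5
Every bag has size at most 2, so the width is 2 − 1 = 1 and tw(G) ≤ 1. G has an edge, so its treewidth is at least 1. Hence tw(G) = 1 exactly.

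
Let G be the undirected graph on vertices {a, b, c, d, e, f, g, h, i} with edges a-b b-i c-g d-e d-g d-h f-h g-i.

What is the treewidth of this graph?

1

A width-1 tree decomposition is:
Bags: B1 = {c, g}  B2 = {d, g}  B3 = {d, e}  B4 = {g, i}  B5 = {b, i}  B6 = {d, h}  B7 = {f, h}  B8 = {a, b}
Tree: B1–B2, B2–B3, B2–B4, B4–B5, B2–B6, B6–B7, B5–B8
The largest bag has 2 vertices, giving width 1; this decomposition certifies tw(G) ≤ 1. G has an edge, so its treewidth is at least 1. Therefore the treewidth is 1.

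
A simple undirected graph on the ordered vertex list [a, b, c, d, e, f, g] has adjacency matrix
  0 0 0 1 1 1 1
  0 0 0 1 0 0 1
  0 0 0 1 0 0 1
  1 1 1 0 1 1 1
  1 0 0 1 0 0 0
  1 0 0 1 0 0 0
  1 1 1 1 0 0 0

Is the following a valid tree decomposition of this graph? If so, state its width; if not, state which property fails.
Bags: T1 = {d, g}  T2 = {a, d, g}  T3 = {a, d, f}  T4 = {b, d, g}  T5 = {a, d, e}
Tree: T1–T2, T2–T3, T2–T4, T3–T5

A tree decomposition must satisfy three properties: every vertex lies in some bag; for every edge, both endpoints lie together in some bag; and for every vertex, the bags containing it form a connected subtree. Here vertex c appears in no bag, so the decomposition is invalid.

No — vertex c appears in no bag.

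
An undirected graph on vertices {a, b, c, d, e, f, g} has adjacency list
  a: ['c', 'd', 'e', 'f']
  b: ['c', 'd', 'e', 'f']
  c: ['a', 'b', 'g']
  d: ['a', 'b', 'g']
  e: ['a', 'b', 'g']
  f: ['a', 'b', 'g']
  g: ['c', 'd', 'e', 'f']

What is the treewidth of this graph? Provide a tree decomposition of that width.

Treewidth 3.
Bags: B1 = {a, b, c, g}  B2 = {a, b, f, g}  B3 = {a, b, d, g}  B4 = {a, b, e, g}
Tree: B1–B2, B2–B3, B3–B4

Each bag holds 4 vertices, so the decomposition has width 3, which upper-bounds the treewidth. For the lower bound: the 4 vertex sets {b,c}, {f,g}, {a}, {d} are disjoint, each induces a connected subgraph, and every pair is joined by at least one edge of G. Contracting each set to a single vertex therefore yields K_{4} as a minor, and since treewidth is minor-monotone, tw(G) ≥ tw(K_{4}) = 3. Combining the bounds, tw(G) = 3.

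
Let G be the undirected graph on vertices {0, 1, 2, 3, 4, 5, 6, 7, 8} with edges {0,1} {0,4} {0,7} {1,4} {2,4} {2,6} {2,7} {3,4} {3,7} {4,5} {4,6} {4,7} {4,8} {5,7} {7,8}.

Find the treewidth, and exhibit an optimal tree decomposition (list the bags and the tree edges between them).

Every bag has size at most 3, so the width is 3 − 1 = 2 and tw(G) ≤ 2. For the lower bound, the 3 vertices {0, 1, 4} are pairwise adjacent, and any tree decomposition puts a clique entirely inside one bag — forcing width ≥ 2. Hence tw(G) = 2 exactly.

Treewidth 2.
One such decomposition:
Bags: B1 = {0, 4, 7}  B2 = {4, 5, 7}  B3 = {0, 1, 4}  B4 = {2, 4, 7}  B5 = {2, 4, 6}  B6 = {3, 4, 7}  B7 = {4, 7, 8}
Tree: B1–B2, B1–B3, B1–B4, B4–B5, B1–B6, B4–B7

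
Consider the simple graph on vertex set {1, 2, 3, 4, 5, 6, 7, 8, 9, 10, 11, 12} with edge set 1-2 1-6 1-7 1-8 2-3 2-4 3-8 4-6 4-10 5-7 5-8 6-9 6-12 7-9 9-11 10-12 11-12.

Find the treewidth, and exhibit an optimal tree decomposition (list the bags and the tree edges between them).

Treewidth 3.
One such decomposition:
Bags: B1 = {2, 3, 5, 8}  B2 = {1, 2, 5, 8}  B3 = {1, 2, 5, 7}  B4 = {1, 2, 4, 7}  B5 = {1, 4, 6, 7}  B6 = {4, 6, 7, 9}  B7 = {4, 6, 9, 10}  B8 = {6, 9, 10, 12}  B9 = {9, 10, 11, 12}
Tree: B1–B2, B2–B3, B3–B4, B4–B5, B5–B6, B6–B7, B7–B8, B8–B9

Every bag has size at most 4, so the width is 4 − 1 = 3 and tw(G) ≤ 3. For the lower bound: the 4 vertex sets {3,5,8}, {2}, {1}, {4,6,7,9} are disjoint, each induces a connected subgraph, and every pair is joined by at least one edge of G. Contracting each set to a single vertex therefore yields K_{4} as a minor, and since treewidth is minor-monotone, tw(G) ≥ tw(K_{4}) = 3. Combining the bounds, tw(G) = 3.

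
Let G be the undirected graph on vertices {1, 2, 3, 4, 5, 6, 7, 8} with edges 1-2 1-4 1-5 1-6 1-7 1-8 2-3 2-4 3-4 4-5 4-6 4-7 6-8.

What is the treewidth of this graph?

A width-2 tree decomposition is:
Bags: B1 = {1, 4, 5}  B2 = {1, 4, 6}  B3 = {1, 2, 4}  B4 = {1, 6, 8}  B5 = {1, 4, 7}  B6 = {2, 3, 4}
Tree: B1–B2, B2–B3, B2–B4, B3–B5, B3–B6
Every bag has size at most 3, so the width is 3 − 1 = 2 and tw(G) ≤ 2. On the other hand G contains the 3-clique {1, 6, 8}. A clique must lie in a single bag of any decomposition, so no decomposition can have width below 2. Combining the bounds, tw(G) = 2.

2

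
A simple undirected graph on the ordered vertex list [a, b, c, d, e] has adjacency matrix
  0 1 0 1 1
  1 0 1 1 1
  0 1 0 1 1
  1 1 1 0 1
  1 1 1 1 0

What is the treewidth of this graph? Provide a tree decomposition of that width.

Every bag has size at most 4, so the width is 4 − 1 = 3 and tw(G) ≤ 3. Conversely, {b, c, d, e} is a clique of size 4, and the vertices of any clique must share a bag in every tree decomposition; so some bag has ≥ 4 vertices and tw(G) ≥ 3. Combining the bounds, tw(G) = 3.

Treewidth 3.
Bags: B1 = {a, b, d, e}  B2 = {b, c, d, e}
Tree: B1–B2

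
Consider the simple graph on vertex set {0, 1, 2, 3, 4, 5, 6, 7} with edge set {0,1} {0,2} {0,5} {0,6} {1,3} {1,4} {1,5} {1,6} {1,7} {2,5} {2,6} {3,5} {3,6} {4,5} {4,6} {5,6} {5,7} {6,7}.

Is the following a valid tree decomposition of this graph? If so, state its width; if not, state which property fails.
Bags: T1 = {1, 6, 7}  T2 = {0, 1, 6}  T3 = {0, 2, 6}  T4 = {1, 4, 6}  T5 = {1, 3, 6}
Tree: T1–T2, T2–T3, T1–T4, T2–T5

A tree decomposition must satisfy three properties: every vertex lies in some bag; for every edge, both endpoints lie together in some bag; and for every vertex, the bags containing it form a connected subtree. Here vertex 5 appears in no bag, so the decomposition is invalid.

No — vertex 5 appears in no bag.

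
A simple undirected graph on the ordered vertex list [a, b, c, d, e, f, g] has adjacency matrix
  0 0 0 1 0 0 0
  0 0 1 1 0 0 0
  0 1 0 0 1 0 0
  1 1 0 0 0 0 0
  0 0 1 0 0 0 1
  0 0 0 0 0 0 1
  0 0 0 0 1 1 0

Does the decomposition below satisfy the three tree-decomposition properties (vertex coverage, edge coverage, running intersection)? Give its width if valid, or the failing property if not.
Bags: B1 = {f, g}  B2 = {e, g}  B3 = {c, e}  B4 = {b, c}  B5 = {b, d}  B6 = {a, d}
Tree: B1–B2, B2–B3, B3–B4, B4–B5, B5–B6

Checking the three conditions: (i) the bags cover all of {a, b, c, d, e, f, g}; (ii) for each edge, some bag contains both endpoints; (iii) the bags containing any fixed vertex form a subtree. All hold, so the decomposition is valid with width 2 − 1 = 1.

Yes; width 1.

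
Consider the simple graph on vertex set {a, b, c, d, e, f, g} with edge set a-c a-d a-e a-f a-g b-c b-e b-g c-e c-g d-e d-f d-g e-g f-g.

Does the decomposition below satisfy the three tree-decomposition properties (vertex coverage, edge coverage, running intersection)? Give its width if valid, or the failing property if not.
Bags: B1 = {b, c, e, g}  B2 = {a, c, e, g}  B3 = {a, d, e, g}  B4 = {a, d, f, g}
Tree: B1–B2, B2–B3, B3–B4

Vertex coverage: the bags together contain {a, b, c, d, e, f, g}, the full vertex set. Edge coverage: each edge of G has both endpoints in at least one bag. Running intersection: for every vertex, the bags containing it form a connected subtree. All three properties hold, so this is a valid tree decomposition of width max|bag| − 1 = 3, and hence tw(G) ≤ 3.

Yes; width 3.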